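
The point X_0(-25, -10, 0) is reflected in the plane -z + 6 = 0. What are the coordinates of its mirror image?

With n = (0, 0, -1), the signed offset is (n·X_0 − (-6))/|n|² = 6/1 = 6.
X_0' = X_0 − 2t·n = (-25, -10, 0) − 12·(0, 0, -1) = (-25, -10, 12).

(-25, -10, 12)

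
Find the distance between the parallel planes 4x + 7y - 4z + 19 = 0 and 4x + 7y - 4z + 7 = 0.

With common normal n = (4, 7, -4) (|n| = 9), the distance is |(-19) − (-7)|/|n| = 12/9 = 4/3.

4/3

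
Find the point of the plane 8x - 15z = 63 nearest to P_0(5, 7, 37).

(21, 7, 7)

The perpendicular from P_0 has direction n = (8, 0, -15): r = (5, 7, 37) + t(8, 0, -15).
Substitute into the plane: n·(P_0 + tn) = 63 gives -515 + 289t = 63, so t = 2.
Foot = (5, 7, 37) + 2·(8, 0, -15) = (21, 7, 7).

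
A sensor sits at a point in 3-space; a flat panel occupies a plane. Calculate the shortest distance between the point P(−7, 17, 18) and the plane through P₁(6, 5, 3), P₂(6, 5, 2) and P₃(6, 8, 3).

P₁P₂ = (0, 0, −1) and P₁P₃ = (0, 3, 0), so a normal is n = P₁P₂ × P₁P₃ = (3, 0, 0).
Then n·(−7, 17, 18) − 18 = −39.
|n| = √(9 + 0 + 0) = 3, so the distance is |-39|/3 = 13.

13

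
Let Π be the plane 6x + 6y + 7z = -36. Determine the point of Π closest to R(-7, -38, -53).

The perpendicular from R has direction n = (6, 6, 7): r = (-7, -38, -53) + λ(6, 6, 7).
Substitute into the plane: n·(R + λn) = -36 gives -641 + 121λ = -36, so λ = 5.
Foot = (-7, -38, -53) + 5·(6, 6, 7) = (23, -8, -18).

(23, -8, -18)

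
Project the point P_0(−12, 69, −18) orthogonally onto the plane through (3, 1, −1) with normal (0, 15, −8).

n = (0, 15, −8), |n|² = 289, and n·P_0 − 23 = 1156.
t = 1156/289 = 4, so the foot is P_0 − t·n = (−12, 69, −18) − 4·(0, 15, −8) = (−12, 9, 14).

(-12, 9, 14)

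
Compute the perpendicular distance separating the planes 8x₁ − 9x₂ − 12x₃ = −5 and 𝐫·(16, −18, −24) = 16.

Divide the second equation by 2 to match normals: 8x₁ − 9x₂ − 12x₃ = 8.
With common normal n = (8, −9, −12) (|n| = 17), the distance is |(-5) − 8|/|n| = 13/17.

13/17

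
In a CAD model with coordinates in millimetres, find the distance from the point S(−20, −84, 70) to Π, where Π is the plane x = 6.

Normal vector n = (1, 0, 0), and n·(−20, −84, 70) − 6 = −26.
|n| = √(1 + 0 + 0) = 1, so the distance is |-26|/1 = 26.

26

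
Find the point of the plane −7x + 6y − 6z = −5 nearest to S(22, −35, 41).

(-13, -5, 11)

The perpendicular from S has direction n = (−7, 6, −6): r = (22, −35, 41) + μ(−7, 6, −6).
Substitute into the plane: n·(S + μn) = -5 gives -610 + 121μ = -5, so μ = 5.
Foot = (22, −35, 41) + 5·(−7, 6, −6) = (−13, −5, 11).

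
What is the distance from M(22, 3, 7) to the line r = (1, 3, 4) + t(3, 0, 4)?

15

Direction vector d = (3, 0, 4).
AP = (21, 0, 3), and AP × d = (0, -75, 0).
|AP × d|² = 5625 and |d|² = 25, so the distance is √(5625/25) = √225 = 15.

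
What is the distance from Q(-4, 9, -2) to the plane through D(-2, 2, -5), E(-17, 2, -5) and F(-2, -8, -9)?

1/√29

DE = (-15, 0, 0) and DF = (0, -10, -4), so a normal is n = DE × DF = (0, -60, 150).
d = |(-60)·9 + 150·(-2) − (-870)| / √(0 + 3600 + 22500) = |30| / (30√29) = 1/√29.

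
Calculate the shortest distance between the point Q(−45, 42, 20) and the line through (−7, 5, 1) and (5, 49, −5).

A direction vector is d = (12, 44, −6).
AP = (−38, 37, 19), and AP × d = (−1058, 0, −2116).
|AP × d|² = 5596820 and |d|² = 2116, so the distance is √(5596820/2116) = √2645 = 23√5.

23√5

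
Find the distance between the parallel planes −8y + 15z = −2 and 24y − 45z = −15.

Divide the second equation by -3 to match normals: −8y + 15z = 5.
With common normal n = (0, −8, 15) (|n| = 17), the distance is |(-2) − 5|/|n| = 7/17.

7/17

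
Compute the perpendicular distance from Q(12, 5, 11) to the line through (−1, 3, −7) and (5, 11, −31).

2√82

A direction vector is d = (6, 8, −24).
AP = (13, 2, 18), and AP × d = (−192, 420, 92).
|AP × d|² = 221728 and |d|² = 676, so the distance is √(221728/676) = √328 = 2√82.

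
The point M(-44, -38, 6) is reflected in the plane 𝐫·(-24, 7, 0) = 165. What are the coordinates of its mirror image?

With n = (-24, 7, 0), the signed offset is (n·M − 165)/|n|² = 625/625 = 1.
M' = M − 2t·n = (-44, -38, 6) − 2·(-24, 7, 0) = (4, -52, 6).

(4, -52, 6)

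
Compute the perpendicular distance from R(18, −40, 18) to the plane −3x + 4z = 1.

17/5

Normal vector n = (−3, 0, 4), and n·(18, −40, 18) − 1 = 17.
|n| = √(9 + 0 + 16) = 5, so the distance is |17|/5 = 17/5.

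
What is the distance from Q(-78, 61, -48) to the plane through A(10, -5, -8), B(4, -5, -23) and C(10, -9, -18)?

10/√6

AB = (-6, 0, -15) and AC = (0, -4, -10), so a normal is n = AB × AC = (-60, -60, 24).
Then n·(-78, 61, -48) - (-492) = 360.
|n| = √(3600 + 3600 + 576) = 36√6, so the distance is |360|/(36√6) = 10/√6.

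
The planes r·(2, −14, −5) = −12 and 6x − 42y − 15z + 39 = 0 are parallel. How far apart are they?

1/15

Divide the second equation by 3 to match normals: 2x − 14y − 5z = -13.
Both planes have normal n = (2, −14, −5), |n| = 15. Any point on the first plane is at distance |(-13) − (-12)|/|n| = 1/15 from the second.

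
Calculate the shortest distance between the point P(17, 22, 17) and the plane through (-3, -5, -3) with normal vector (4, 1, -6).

The plane has equation n·(r − (-3, -5, -3)) = 0, i.e. n·r = 1.
Then n·(17, 22, 17) - 1 = -13.
|n| = √(16 + 1 + 36) = √53, so the distance is |-13|/√53 = 13/√53.

13√53/53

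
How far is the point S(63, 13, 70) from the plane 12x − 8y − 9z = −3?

25/17

Normal vector n = (12, −8, −9), and n·(63, 13, 70) − (−3) = 25.
|n| = √(144 + 64 + 81) = 17, so the distance is |25|/17 = 25/17.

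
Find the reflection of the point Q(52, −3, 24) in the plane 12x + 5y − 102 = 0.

(-20, -33, 24)

n = (12, 5, 0), |n|² = 169, n·Q − 102 = 507, so t = 507/169 = 3.
Foot F = Q − 3·n = (16, −18, 24); the reflection is 2F − Q = (−20, −33, 24).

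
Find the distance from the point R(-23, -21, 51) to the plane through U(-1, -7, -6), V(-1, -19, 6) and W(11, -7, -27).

2

UV = (0, -12, 12) and UW = (12, 0, -21), so a normal is n = UV × UW = (252, 144, 144).
d = |252·(-23) + 144·(-21) + 144·51 − (-2124)| / √(63504 + 20736 + 20736) = |648| / 324 = 2.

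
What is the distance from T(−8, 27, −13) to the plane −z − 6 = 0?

7

d = |(-1)·(-13) − 6| / √(0 + 0 + 1) = |7| / 1 = 7.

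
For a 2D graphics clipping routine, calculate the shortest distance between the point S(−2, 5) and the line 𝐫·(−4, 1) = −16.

29√17/17

d = |(-4)·(-2) + 1·5 − (-16)| / √(16 + 1) = |29|/√17 = 29/√17.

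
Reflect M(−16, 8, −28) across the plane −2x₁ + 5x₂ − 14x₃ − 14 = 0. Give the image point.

(-8, -12, 28)

n = (−2, 5, −14), |n|² = 225, n·M − 14 = 450, so t = 450/225 = 2.
Foot F = M − 2·n = (−12, −2, 0); the reflection is 2F − M = (−8, −12, 28).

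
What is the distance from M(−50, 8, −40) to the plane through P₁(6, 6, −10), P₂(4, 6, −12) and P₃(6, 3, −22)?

P₁P₂ = (−2, 0, −2) and P₁P₃ = (0, −3, −12), so a normal is n = P₁P₂ × P₁P₃ = (−6, −24, 6).
Then n·(−50, 8, −40) − (−240) = 108.
|n| = √(36 + 576 + 36) = 18√2, so the distance is |108|/(18√2) = 3√2.

3√2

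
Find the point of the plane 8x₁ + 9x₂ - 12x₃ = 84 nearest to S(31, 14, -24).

The perpendicular from S has direction n = (8, 9, -12): r = (31, 14, -24) + λ(8, 9, -12).
Substitute into the plane: n·(S + λn) = 84 gives 662 + 289λ = 84, so λ = -2.
Foot = (31, 14, -24) + (-2)·(8, 9, -12) = (15, -4, 0).

(15, -4, 0)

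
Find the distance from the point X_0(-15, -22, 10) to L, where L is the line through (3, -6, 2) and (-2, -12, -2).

4√21

A direction vector is d = (-5, -6, -4).
AP = (-18, -16, 8), and AP × d = (112, -112, 28).
|AP × d|² = 25872 and |d|² = 77, so the distance is √(25872/77) = √336 = 4√21.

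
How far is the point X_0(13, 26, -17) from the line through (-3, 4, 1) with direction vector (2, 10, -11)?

Direction vector d = (2, 10, -11).
AP = (16, 22, -18); AP·d = 450, |AP|² = 1064, |d|² = 225.
distance² = |AP|² − (AP·d)²/|d|² = 1064 − 202500/225 = 164, so the distance is 2√41.

2√41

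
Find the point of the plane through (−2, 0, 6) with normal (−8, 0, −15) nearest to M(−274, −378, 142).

(-4594/17, -378, 2534/17)

The perpendicular from M has direction n = (−8, 0, −15): r = (−274, −378, 142) + μ(−8, 0, −15).
Substitute into the plane: n·(M + μn) = -74 gives 62 + 289μ = -74, so μ = -8/17.
Foot = (−274, −378, 142) + (-8/17)·(−8, 0, −15) = (−4594/17, −378, 2534/17).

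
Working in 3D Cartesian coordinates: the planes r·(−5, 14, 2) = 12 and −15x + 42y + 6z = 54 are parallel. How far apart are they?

Divide the second equation by 3 to match normals: −5x + 14y + 2z = 18.
Both planes have normal n = (−5, 14, 2), |n| = 15. Any point on the first plane is at distance |18 − 12|/|n| = 6/15 = 2/5 from the second.

2/5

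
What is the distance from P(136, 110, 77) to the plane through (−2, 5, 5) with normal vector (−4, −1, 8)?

9

The plane has equation n·(r − (−2, 5, 5)) = 0, i.e. n·r = 43.
Then n·(136, 110, 77) − 43 = −81.
|n| = √(16 + 1 + 64) = 9, so the distance is |-81|/9 = 9.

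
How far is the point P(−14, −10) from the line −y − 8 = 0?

2

d = |0·(-14) + (-1)·(-10) − 8| / √(0 + 1) = |2|/1 = 2.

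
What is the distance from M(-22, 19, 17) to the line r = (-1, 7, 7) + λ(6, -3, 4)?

21

Direction vector d = (6, -3, 4).
AP = (-21, 12, 10); AP·d = -122, |AP|² = 685, |d|² = 61.
distance² = |AP|² − (AP·d)²/|d|² = 685 − 14884/61 = 441, so the distance is 21.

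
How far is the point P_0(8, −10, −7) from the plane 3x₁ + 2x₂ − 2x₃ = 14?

n = (3, 2, −2); n·P − 14 = 4; |n| = √17; distance = 4/√17 = 4√17/17.

4√17/17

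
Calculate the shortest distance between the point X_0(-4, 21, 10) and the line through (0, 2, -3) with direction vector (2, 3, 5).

Direction vector d = (2, 3, 5).
AP = (-4, 19, 13), and AP × d = (56, 46, -50).
|AP × d|² = 7752 and |d|² = 38, so the distance is √(7752/38) = √204 = 2√51.

2√51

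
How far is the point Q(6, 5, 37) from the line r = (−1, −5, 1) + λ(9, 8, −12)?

34

Direction vector d = (9, 8, −12).
AP = (7, 10, 36); AP·d = -289, |AP|² = 1445, |d|² = 289.
distance² = |AP|² − (AP·d)²/|d|² = 1445 − 83521/289 = 1156, so the distance is 34.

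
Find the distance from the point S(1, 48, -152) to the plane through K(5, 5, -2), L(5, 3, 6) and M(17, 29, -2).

6

KL = (0, -2, 8) and KM = (12, 24, 0), so a normal is n = KL × KM = (-192, 96, 24).
Then n·(1, 48, -152) - (-528) = 1296.
|n| = √(36864 + 9216 + 576) = 216, so the distance is |1296|/216 = 6.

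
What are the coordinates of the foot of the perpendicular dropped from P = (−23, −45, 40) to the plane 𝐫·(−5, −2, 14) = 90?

(-8, -39, -2)

The perpendicular from P has direction n = (−5, −2, 14): r = (−23, −45, 40) + λ(−5, −2, 14).
Substitute into the plane: n·(P + λn) = 90 gives 765 + 225λ = 90, so λ = -3.
Foot = (−23, −45, 40) + (-3)·(−5, −2, 14) = (−8, −39, −2).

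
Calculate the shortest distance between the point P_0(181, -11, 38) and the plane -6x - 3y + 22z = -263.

n = (-6, -3, 22); n·P − (-263) = 46; |n| = 23; distance = 46/23 = 2.

2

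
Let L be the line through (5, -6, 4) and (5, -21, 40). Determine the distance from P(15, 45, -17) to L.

A direction vector is d = (0, -15, 36).
AP = (10, 51, -21); AP·d = -1521, |AP|² = 3142, |d|² = 1521.
distance² = |AP|² − (AP·d)²/|d|² = 3142 − 2313441/1521 = 1621, so the distance is √1621.

√1621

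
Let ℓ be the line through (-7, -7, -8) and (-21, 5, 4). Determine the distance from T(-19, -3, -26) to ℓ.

22

A direction vector is d = (-14, 12, 12).
AP = (-12, 4, -18), and AP × d = (264, 396, -88).
|AP × d|² = 234256 and |d|² = 484, so the distance is √(234256/484) = √484 = 22.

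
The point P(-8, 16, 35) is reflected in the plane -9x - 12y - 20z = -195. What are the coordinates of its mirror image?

(-26, -8, -5)

With n = (-9, -12, -20), the signed offset is (n·P − (-195))/|n|² = -625/625 = -1.
P' = P − 2t·n = (-8, 16, 35) − (-2)·(-9, -12, -20) = (-26, -8, -5).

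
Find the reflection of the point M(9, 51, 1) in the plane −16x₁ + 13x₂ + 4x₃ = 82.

(41, 25, -7)

n = (−16, 13, 4), |n|² = 441, n·M − 82 = 441, so t = 441/441 = 1.
Foot F = M − 1·n = (25, 38, −3); the reflection is 2F − M = (41, 25, −7).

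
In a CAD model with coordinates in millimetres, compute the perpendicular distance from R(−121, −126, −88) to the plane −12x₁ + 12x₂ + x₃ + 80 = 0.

Normal vector n = (−12, 12, 1), and n·(−121, −126, −88) − (−80) = −68.
|n| = √(144 + 144 + 1) = 17, so the distance is |-68|/17 = 4.

4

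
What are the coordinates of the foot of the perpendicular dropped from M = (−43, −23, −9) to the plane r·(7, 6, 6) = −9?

(-15, 1, 15)

The perpendicular from M has direction n = (7, 6, 6): r = (−43, −23, −9) + t(7, 6, 6).
Substitute into the plane: n·(M + tn) = -9 gives -493 + 121t = -9, so t = 4.
Foot = (−43, −23, −9) + 4·(7, 6, 6) = (−15, 1, 15).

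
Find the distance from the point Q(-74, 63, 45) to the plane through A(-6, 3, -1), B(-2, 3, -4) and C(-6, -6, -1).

AB = (4, 0, -3) and AC = (0, -9, 0), so a normal is n = AB × AC = (-27, 0, -36).
Then n·(-74, 63, 45) - 198 = 180.
|n| = √(729 + 0 + 1296) = 45, so the distance is |180|/45 = 4.

4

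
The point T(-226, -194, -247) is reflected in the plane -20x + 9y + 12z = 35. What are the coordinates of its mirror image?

With n = (-20, 9, 12), the signed offset is (n·T − 35)/|n|² = -225/625 = -9/25.
T' = T − 2t·n = (-226, -194, -247) − (-18/25)·(-20, 9, 12) = (-1202/5, -4688/25, -5959/25).

(-1202/5, -4688/25, -5959/25)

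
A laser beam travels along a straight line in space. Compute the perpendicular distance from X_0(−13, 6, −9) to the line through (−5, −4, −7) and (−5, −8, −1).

A direction vector is d = (0, −4, 6).
AP = (−8, 10, −2); AP·d = -52, |AP|² = 168, |d|² = 52.
distance² = |AP|² − (AP·d)²/|d|² = 168 − 2704/52 = 116, so the distance is 2√29.

2√29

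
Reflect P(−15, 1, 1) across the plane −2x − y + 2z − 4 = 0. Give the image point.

n = (−2, −1, 2), |n|² = 9, n·P − 4 = 27, so t = 27/9 = 3.
Foot F = P − 3·n = (−9, 4, −5); the reflection is 2F − P = (−3, 7, −11).

(-3, 7, -11)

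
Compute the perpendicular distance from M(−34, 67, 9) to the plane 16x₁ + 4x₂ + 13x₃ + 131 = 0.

Normal vector n = (16, 4, 13), and n·(−34, 67, 9) − (−131) = −28.
|n| = √(256 + 16 + 169) = 21, so the distance is |-28|/21 = 4/3.

4/3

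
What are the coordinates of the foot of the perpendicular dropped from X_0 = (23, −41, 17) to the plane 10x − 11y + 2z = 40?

The perpendicular from X_0 has direction n = (10, −11, 2): r = (23, −41, 17) + λ(10, −11, 2).
Substitute into the plane: n·(X_0 + λn) = 40 gives 715 + 225λ = 40, so λ = -3.
Foot = (23, −41, 17) + (-3)·(10, −11, 2) = (−7, −8, 11).

(-7, -8, 11)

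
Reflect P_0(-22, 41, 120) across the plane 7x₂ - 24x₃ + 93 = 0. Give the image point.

n = (0, 7, -24), |n|² = 625, n·P_0 − (-93) = -2500, so t = -2500/625 = -4.
Foot F = P_0 − (-4)·n = (-22, 69, 24); the reflection is 2F − P_0 = (-22, 97, -72).

(-22, 97, -72)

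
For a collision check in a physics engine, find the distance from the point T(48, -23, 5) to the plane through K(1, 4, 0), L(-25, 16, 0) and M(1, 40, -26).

21/23

KL = (-26, 12, 0) and KM = (0, 36, -26), so a normal is n = KL × KM = (-312, -676, -936).
n = (-312, -676, -936); n·P − (-3016) = -1092; |n| = 1196; distance = 1092/1196 = 21/23.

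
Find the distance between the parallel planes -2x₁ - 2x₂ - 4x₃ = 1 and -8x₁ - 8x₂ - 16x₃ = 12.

Divide the second equation by 4 to match normals: -2x₁ - 2x₂ - 4x₃ = 3.
Both planes have normal n = (-2, -2, -4), |n| = 2√6. Any point on the first plane is at distance |3 − 1|/|n| = 2/(2√6) = 1/√6 from the second.

1/√6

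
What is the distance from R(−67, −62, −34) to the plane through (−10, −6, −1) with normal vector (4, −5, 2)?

The plane has equation n·(r − (−10, −6, −1)) = 0, i.e. n·r = -12.
d = |4·(-67) + (-5)·(-62) + 2·(-34) − (-12)| / √(16 + 25 + 4) = |-14| / (3√5) = 14/(3√5).

14/(3√5)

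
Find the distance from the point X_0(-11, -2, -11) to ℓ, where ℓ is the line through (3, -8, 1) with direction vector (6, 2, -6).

Direction vector d = (6, 2, -6).
AP = (-14, 6, -12); AP·d = 0, |AP|² = 376, |d|² = 76.
distance² = |AP|² − (AP·d)²/|d|² = 376 − 0/76 = 376, so the distance is 2√94.

2√94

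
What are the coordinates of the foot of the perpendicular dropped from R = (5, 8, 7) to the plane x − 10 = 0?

(10, 8, 7)

The perpendicular from R has direction n = (1, 0, 0): r = (5, 8, 7) + μ(1, 0, 0).
Substitute into the plane: n·(R + μn) = 10 gives 5 + 1μ = 10, so μ = 5.
Foot = (5, 8, 7) + 5·(1, 0, 0) = (10, 8, 7).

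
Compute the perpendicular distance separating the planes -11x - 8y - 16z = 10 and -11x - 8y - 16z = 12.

2/21

Both planes have normal n = (-11, -8, -16), |n| = 21. Any point on the first plane is at distance |12 − 10|/|n| = 2/21 from the second.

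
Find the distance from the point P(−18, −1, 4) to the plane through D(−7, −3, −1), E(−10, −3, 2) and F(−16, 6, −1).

4/√3

DE = (−3, 0, 3) and DF = (−9, 9, 0), so a normal is n = DE × DF = (−27, −27, −27).
Then n·(−18, −1, 4) − 297 = 108.
|n| = √(729 + 729 + 729) = 27√3, so the distance is |108|/(27√3) = 4/√3.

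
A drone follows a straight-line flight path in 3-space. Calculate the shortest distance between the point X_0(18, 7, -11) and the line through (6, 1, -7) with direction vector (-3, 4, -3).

14

Direction vector d = (-3, 4, -3).
AP = (12, 6, -4), and AP × d = (-2, 48, 66).
|AP × d|² = 6664 and |d|² = 34, so the distance is √(6664/34) = √196 = 14.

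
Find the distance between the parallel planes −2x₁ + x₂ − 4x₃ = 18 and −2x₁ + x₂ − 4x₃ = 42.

24/√21

With common normal n = (−2, 1, −4) (|n| = √21), the distance is |18 − 42|/|n| = 24/√21 = 8√21/7.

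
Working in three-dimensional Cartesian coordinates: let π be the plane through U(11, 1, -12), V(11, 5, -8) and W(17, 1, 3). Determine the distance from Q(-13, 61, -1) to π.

22/√33

UV = (0, 4, 4) and UW = (6, 0, 15), so a normal is n = UV × UW = (60, 24, -24).
Then n·(-13, 61, -1) - 972 = -264.
|n| = √(3600 + 576 + 576) = 12√33, so the distance is |-264|/(12√33) = 2√33/3.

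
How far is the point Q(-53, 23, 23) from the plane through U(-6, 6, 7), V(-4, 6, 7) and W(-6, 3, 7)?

16

UV = (2, 0, 0) and UW = (0, -3, 0), so a normal is n = UV × UW = (0, 0, -6).
Then n·(-53, 23, 23) - (-42) = -96.
|n| = √(0 + 0 + 36) = 6, so the distance is |-96|/6 = 16.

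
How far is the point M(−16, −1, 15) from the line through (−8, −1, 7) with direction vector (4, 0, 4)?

Direction vector d = (4, 0, 4).
AP = (−8, 0, 8); AP·d = 0, |AP|² = 128, |d|² = 32.
distance² = |AP|² − (AP·d)²/|d|² = 128 − 0/32 = 128, so the distance is 8√2.

8√2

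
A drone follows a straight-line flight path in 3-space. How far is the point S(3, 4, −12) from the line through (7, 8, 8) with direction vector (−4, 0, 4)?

Direction vector d = (−4, 0, 4).
AP = (−4, −4, −20), and AP × d = (−16, 96, −16).
|AP × d|² = 9728 and |d|² = 32, so the distance is √(9728/32) = √304 = 4√19.

4√19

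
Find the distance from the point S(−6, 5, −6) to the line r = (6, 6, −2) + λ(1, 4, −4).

Direction vector d = (1, 4, −4).
AP = (−12, −1, −4); AP·d = 0, |AP|² = 161, |d|² = 33.
distance² = |AP|² − (AP·d)²/|d|² = 161 − 0/33 = 161, so the distance is √161.

√161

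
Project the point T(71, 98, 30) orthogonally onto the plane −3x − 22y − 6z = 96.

The perpendicular from T has direction n = (−3, −22, −6): r = (71, 98, 30) + λ(−3, −22, −6).
Substitute into the plane: n·(T + λn) = 96 gives -2549 + 529λ = 96, so λ = 5.
Foot = (71, 98, 30) + 5·(−3, −22, −6) = (56, −12, 0).

(56, -12, 0)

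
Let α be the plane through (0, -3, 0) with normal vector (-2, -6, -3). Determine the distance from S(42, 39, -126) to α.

6

The plane has equation n·(r − (0, -3, 0)) = 0, i.e. n·r = 18.
Then n·(42, 39, -126) - 18 = 42.
|n| = √(4 + 36 + 9) = 7, so the distance is |42|/7 = 6.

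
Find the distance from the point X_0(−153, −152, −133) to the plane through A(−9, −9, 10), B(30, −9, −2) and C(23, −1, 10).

AB = (39, 0, −12) and AC = (32, 8, 0), so a normal is n = AB × AC = (96, −384, 312).
d = |96·(-153) + (-384)·(-152) + 312·(-133) − 5712| / √(9216 + 147456 + 97344) = |-3528| / 504 = 7.

7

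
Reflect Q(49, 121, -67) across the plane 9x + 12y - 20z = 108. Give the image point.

(-41, 1, 133)

With n = (9, 12, -20), the signed offset is (n·Q − 108)/|n|² = 3125/625 = 5.
Q' = Q − 2t·n = (49, 121, -67) − 10·(9, 12, -20) = (-41, 1, 133).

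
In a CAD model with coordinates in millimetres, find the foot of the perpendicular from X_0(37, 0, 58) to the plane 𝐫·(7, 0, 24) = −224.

The perpendicular from X_0 has direction n = (7, 0, 24): r = (37, 0, 58) + λ(7, 0, 24).
Substitute into the plane: n·(X_0 + λn) = -224 gives 1651 + 625λ = -224, so λ = -3.
Foot = (37, 0, 58) + (-3)·(7, 0, 24) = (16, 0, −14).

(16, 0, -14)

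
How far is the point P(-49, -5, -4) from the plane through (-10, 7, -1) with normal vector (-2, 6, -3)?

15/7

The plane has equation n·(r − (-10, 7, -1)) = 0, i.e. n·r = 65.
Then n·(-49, -5, -4) - 65 = 15.
|n| = √(4 + 36 + 9) = 7, so the distance is |15|/7 = 15/7.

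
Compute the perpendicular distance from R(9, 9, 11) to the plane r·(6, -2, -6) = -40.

5/√19

Normal vector n = (6, -2, -6), and n·(9, 9, 11) - (-40) = 10.
|n| = √(36 + 4 + 36) = 2√19, so the distance is |10|/(2√19) = 5/√19.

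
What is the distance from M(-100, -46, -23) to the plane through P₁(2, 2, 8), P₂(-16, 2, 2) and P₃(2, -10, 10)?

P₁P₂ = (-18, 0, -6) and P₁P₃ = (0, -12, 2), so a normal is n = P₁P₂ × P₁P₃ = (-72, 36, 216).
d = |(-72)·(-100) + 36·(-46) + 216·(-23) − 1656| / √(5184 + 1296 + 46656) = |-1080| / (36√41) = 30/√41.

30/√41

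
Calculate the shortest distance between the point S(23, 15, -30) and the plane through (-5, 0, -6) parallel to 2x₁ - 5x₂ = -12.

19√29/29

Parallel planes share the normal n = (2, -5, 0); since (-5, 0, -6) lies on the plane, its equation is 2x₁ - 5x₂ = -10.
Then n·(23, 15, -30) - (-10) = -19.
|n| = √(4 + 25 + 0) = √29, so the distance is |-19|/√29 = 19/√29.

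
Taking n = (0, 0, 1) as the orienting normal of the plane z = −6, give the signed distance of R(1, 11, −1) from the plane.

n·R − (-6) = 5.
|n| = 1, so the signed distance is 5/1 = 5.

5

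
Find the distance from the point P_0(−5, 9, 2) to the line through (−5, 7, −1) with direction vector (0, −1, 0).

3

Direction vector d = (0, −1, 0).
AP = (0, 2, 3), and AP × d = (3, 0, 0).
|AP × d|² = 9 and |d|² = 1, so the distance is √9 = 3.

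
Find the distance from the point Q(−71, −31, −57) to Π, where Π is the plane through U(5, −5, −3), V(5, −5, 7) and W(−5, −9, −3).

UV = (0, 0, 10) and UW = (−10, −4, 0), so a normal is n = UV × UW = (40, −100, 0).
n = (40, −100, 0); n·P − 700 = -440; |n| = 20√29; distance = 440/(20√29) = 22√29/29.

22√29/29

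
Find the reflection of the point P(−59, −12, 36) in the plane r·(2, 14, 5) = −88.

(-1467/25, -244/25, 184/5)

With n = (2, 14, 5), the signed offset is (n·P − (-88))/|n|² = -18/225 = -2/25.
P' = P − 2t·n = (−59, −12, 36) − (-4/25)·(2, 14, 5) = (−1467/25, −244/25, 184/5).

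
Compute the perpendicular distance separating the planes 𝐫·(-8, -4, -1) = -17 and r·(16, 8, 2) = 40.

1/3

Divide the second equation by -2 to match normals: -8x - 4y - z = -20.
Both planes have normal n = (-8, -4, -1), |n| = 9. Any point on the first plane is at distance |(-20) − (-17)|/|n| = 3/9 = 1/3 from the second.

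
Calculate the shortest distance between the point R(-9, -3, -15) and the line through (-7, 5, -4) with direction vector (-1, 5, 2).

Direction vector d = (-1, 5, 2).
AP = (-2, -8, -11); AP·d = -60, |AP|² = 189, |d|² = 30.
distance² = |AP|² − (AP·d)²/|d|² = 189 − 3600/30 = 69, so the distance is √69.

√69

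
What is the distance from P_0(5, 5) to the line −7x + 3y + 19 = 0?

The normal to the line is n = (−7, 3) with |n| = √58.
|n·P_0 − (-19)| = |-20 − (-19)| = 1, so the distance is 1/√58 = √58/58.

1/√58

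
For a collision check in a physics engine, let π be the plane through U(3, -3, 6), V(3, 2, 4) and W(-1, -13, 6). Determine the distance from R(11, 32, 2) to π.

5√6/9

UV = (0, 5, -2) and UW = (-4, -10, 0), so a normal is n = UV × UW = (-20, 8, 20).
Then n·(11, 32, 2) - 36 = 40.
|n| = √(400 + 64 + 400) = 12√6, so the distance is |40|/(12√6) = 5√6/9.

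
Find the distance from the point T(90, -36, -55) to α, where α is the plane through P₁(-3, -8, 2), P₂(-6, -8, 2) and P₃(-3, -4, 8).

P₁P₂ = (-3, 0, 0) and P₁P₃ = (0, 4, 6), so a normal is n = P₁P₂ × P₁P₃ = (0, 18, -12).
n = (0, 18, -12); n·P − (-168) = 180; |n| = 6√13; distance = 180/(6√13) = 30/√13.

30/√13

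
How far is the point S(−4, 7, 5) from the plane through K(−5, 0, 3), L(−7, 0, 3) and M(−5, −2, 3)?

2

KL = (−2, 0, 0) and KM = (0, −2, 0), so a normal is n = KL × KM = (0, 0, 4).
Then n·(−4, 7, 5) − 12 = 8.
|n| = √(0 + 0 + 16) = 4, so the distance is |8|/4 = 2.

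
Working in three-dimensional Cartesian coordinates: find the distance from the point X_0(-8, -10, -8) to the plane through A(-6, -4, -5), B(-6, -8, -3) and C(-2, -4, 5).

AB = (0, -4, 2) and AC = (4, 0, 10), so a normal is n = AB × AC = (-40, 8, 16).
d = |(-40)·(-8) + 8·(-10) + 16·(-8) − 128| / √(1600 + 64 + 256) = |-16| / (8√30) = 2/√30.

√30/15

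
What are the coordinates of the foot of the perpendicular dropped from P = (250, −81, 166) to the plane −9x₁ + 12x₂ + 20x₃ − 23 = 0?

(6277/25, -2061/25, 818/5)

The perpendicular from P has direction n = (−9, 12, 20): r = (250, −81, 166) + μ(−9, 12, 20).
Substitute into the plane: n·(P + μn) = 23 gives 98 + 625μ = 23, so μ = -3/25.
Foot = (250, −81, 166) + (-3/25)·(−9, 12, 20) = (6277/25, −2061/25, 818/5).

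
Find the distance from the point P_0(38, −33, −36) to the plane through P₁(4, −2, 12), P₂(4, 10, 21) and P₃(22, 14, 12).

P₁P₂ = (0, 12, 9) and P₁P₃ = (18, 16, 0), so a normal is n = P₁P₂ × P₁P₃ = (−144, 162, −216).
Then n·(38, −33, −36) − (−3492) = 450.
|n| = √(20736 + 26244 + 46656) = 306, so the distance is |450|/306 = 25/17.

25/17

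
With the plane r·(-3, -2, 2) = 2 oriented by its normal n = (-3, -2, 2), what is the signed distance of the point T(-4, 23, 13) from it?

n·T − 2 = -10.
|n| = √17, so the signed distance is -10√17/17.

-10√17/17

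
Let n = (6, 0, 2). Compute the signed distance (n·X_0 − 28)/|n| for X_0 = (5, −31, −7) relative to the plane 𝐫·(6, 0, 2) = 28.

-3√10/5

n·X_0 − 28 = -12.
|n| = 2√10, so the signed distance is -3√10/5.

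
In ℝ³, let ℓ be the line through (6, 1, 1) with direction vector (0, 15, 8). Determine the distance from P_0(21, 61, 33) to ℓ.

Direction vector d = (0, 15, 8).
AP = (15, 60, 32), and AP × d = (0, -120, 225).
|AP × d|² = 65025 and |d|² = 289, so the distance is √(65025/289) = √225 = 15.

15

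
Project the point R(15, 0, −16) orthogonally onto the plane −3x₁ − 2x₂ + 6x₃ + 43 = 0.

(9, -4, -4)

The perpendicular from R has direction n = (−3, −2, 6): r = (15, 0, −16) + λ(−3, −2, 6).
Substitute into the plane: n·(R + λn) = -43 gives -141 + 49λ = -43, so λ = 2.
Foot = (15, 0, −16) + 2·(−3, −2, 6) = (9, −4, −4).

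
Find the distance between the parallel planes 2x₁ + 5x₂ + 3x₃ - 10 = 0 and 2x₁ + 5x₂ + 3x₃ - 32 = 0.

With common normal n = (2, 5, 3) (|n| = √38), the distance is |10 − 32|/|n| = 22/√38 = 11√38/19.

11√38/19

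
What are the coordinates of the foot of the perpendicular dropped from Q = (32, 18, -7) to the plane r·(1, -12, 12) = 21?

n = (1, -12, 12), |n|² = 289, and n·Q − 21 = -289.
t = -289/289 = -1, so the foot is Q − t·n = (32, 18, -7) − (-1)·(1, -12, 12) = (33, 6, 5).

(33, 6, 5)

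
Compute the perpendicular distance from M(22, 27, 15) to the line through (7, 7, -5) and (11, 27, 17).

A direction vector is d = (4, 20, 22).
AP = (15, 20, 20), and AP × d = (40, -250, 220).
|AP × d|² = 112500 and |d|² = 900, so the distance is √(112500/900) = √125 = 5√5.

5√5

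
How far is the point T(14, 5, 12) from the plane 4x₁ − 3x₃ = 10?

Normal vector n = (4, 0, −3), and n·(14, 5, 12) − 10 = 10.
|n| = √(16 + 0 + 9) = 5, so the distance is |10|/5 = 2.

2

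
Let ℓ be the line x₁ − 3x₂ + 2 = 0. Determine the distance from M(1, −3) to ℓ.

The normal to the line is n = (1, −3) with |n| = √10.
|n·M − (-2)| = |10 − (-2)| = 12, so the distance is 12/√10 = 6√10/5.

6√10/5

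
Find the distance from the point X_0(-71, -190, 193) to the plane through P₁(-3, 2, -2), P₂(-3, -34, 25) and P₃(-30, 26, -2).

P₁P₂ = (0, -36, 27) and P₁P₃ = (-27, 24, 0), so a normal is n = P₁P₂ × P₁P₃ = (-648, -729, -972).
Then n·(-71, -190, 193) - 2430 = -5508.
|n| = √(419904 + 531441 + 944784) = 1377, so the distance is |-5508|/1377 = 4.

4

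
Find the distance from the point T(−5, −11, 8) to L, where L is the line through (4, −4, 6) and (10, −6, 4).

A direction vector is d = (6, −2, −2).
AP = (−9, −7, 2); AP·d = -44, |AP|² = 134, |d|² = 44.
distance² = |AP|² − (AP·d)²/|d|² = 134 − 1936/44 = 90, so the distance is 3√10.

3√10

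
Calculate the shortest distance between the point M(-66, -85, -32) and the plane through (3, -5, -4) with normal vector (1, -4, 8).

The plane has equation n·(r − (3, -5, -4)) = 0, i.e. n·r = -9.
Then n·(-66, -85, -32) - (-9) = 27.
|n| = √(1 + 16 + 64) = 9, so the distance is |27|/9 = 3.

3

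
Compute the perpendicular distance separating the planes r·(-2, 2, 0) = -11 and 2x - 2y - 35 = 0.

Divide the second equation by -1 to match normals: -2x + 2y = -35.
Both planes have normal n = (-2, 2, 0), |n| = 2√2. Any point on the first plane is at distance |(-35) − (-11)|/|n| = 24/(2√2) = 6√2 from the second.

6√2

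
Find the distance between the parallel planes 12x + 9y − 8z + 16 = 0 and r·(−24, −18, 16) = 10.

11/17

Divide the second equation by -2 to match normals: 12x + 9y − 8z = -5.
With common normal n = (12, 9, −8) (|n| = 17), the distance is |(-16) − (-5)|/|n| = 11/17.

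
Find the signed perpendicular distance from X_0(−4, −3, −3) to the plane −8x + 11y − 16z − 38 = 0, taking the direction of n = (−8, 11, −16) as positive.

n·X_0 − 38 = 9.
|n| = 21, so the signed distance is 9/21 = 3/7.

3/7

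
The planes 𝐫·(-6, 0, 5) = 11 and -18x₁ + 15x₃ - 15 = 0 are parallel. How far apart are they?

Divide the second equation by 3 to match normals: -6x₁ + 5x₃ = 5.
Both planes have normal n = (-6, 0, 5), |n| = √61. Any point on the first plane is at distance |5 − 11|/|n| = 6/√61 = 6√61/61 from the second.

6√61/61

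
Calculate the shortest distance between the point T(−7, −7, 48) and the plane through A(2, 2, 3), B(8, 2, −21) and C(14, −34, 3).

9/13

AB = (6, 0, −24) and AC = (12, −36, 0), so a normal is n = AB × AC = (−864, −288, −216).
d = |(-864)·(-7) + (-288)·(-7) + (-216)·48 − (-2952)| / √(746496 + 82944 + 46656) = |648| / 936 = 9/13.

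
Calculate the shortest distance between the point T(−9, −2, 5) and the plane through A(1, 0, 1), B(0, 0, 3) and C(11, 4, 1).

6/√30

AB = (−1, 0, 2) and AC = (10, 4, 0), so a normal is n = AB × AC = (−8, 20, −4).
Then n·(−9, −2, 5) − (−12) = 24.
|n| = √(64 + 400 + 16) = 4√30, so the distance is |24|/(4√30) = √30/5.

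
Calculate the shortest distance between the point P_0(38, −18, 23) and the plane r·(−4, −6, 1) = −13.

n = (−4, −6, 1); n·P − (-13) = -8; |n| = √53; distance = 8/√53.

8√53/53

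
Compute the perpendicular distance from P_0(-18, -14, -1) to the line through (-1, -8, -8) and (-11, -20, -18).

A direction vector is d = (-10, -12, -10).
AP = (-17, -6, 7), and AP × d = (144, -240, 144).
|AP × d|² = 99072 and |d|² = 344, so the distance is √(99072/344) = √288 = 12√2.

12√2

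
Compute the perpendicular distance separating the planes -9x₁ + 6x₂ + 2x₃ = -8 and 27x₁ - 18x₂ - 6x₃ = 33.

Divide the second equation by -3 to match normals: -9x₁ + 6x₂ + 2x₃ = -11.
Both planes have normal n = (-9, 6, 2), |n| = 11. Any point on the first plane is at distance |(-11) − (-8)|/|n| = 3/11 from the second.

3/11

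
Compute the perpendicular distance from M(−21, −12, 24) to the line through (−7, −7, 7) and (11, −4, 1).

A direction vector is d = (18, 3, −6).
AP = (−14, −5, 17), and AP × d = (−21, 222, 48).
|AP × d|² = 52029 and |d|² = 369, so the distance is √(52029/369) = √141.

√141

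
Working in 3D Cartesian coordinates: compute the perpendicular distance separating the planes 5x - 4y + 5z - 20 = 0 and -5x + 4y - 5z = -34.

14/√66

Divide the second equation by -1 to match normals: 5x - 4y + 5z = 34.
Both planes have normal n = (5, -4, 5), |n| = √66. Any point on the first plane is at distance |34 − 20|/|n| = 14/√66 = 7√66/33 from the second.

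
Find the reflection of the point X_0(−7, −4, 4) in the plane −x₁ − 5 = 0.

(-3, -4, 4)

With n = (−1, 0, 0), the signed offset is (n·X_0 − 5)/|n|² = 2/1 = 2.
X_0' = X_0 − 2t·n = (−7, −4, 4) − 4·(−1, 0, 0) = (−3, −4, 4).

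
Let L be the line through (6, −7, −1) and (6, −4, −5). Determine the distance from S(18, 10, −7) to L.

A direction vector is d = (0, 3, −4).
AP = (12, 17, −6); AP·d = 75, |AP|² = 469, |d|² = 25.
distance² = |AP|² − (AP·d)²/|d|² = 469 − 5625/25 = 244, so the distance is 2√61.

2√61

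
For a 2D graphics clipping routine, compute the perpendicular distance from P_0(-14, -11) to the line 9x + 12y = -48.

14

The normal to the line is n = (9, 12) with |n| = 15.
|n·P_0 − (-48)| = |-258 − (-48)| = 210, so the distance is 210/15 = 14.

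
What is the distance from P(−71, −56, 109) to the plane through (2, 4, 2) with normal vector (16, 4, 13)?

The plane has equation n·(r − (2, 4, 2)) = 0, i.e. n·r = 74.
Then n·(−71, −56, 109) − 74 = −17.
|n| = √(256 + 16 + 169) = 21, so the distance is |-17|/21 = 17/21.

17/21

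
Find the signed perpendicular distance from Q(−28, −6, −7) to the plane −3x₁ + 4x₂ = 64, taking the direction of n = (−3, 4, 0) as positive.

-4/5

n·Q − 64 = -4.
|n| = 5, so the signed distance is -4/5.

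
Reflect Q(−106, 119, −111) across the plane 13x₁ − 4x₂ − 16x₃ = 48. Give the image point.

(-690/7, 817/7, -841/7)

n = (13, −4, −16), |n|² = 441, n·Q − 48 = -126, so t = -126/441 = -2/7.
Foot F = Q − (-2/7)·n = (−716/7, 825/7, −809/7); the reflection is 2F − Q = (−690/7, 817/7, −841/7).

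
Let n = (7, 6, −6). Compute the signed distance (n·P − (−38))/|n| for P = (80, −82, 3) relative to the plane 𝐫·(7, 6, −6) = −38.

8

n·P − (-38) = 88.
|n| = 11, so the signed distance is 88/11 = 8.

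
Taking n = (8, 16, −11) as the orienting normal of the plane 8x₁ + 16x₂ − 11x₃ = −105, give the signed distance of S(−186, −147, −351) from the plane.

6

n·S − (-105) = 126.
|n| = 21, so the signed distance is 126/21 = 6.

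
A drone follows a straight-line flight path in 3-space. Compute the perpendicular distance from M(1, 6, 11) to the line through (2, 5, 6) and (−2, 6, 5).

A direction vector is d = (−4, 1, −1).
AP = (−1, 1, 5); AP·d = 0, |AP|² = 27, |d|² = 18.
distance² = |AP|² − (AP·d)²/|d|² = 27 − 0/18 = 27, so the distance is 3√3.

3√3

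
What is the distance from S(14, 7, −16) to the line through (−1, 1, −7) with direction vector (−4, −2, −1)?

3√17

Direction vector d = (−4, −2, −1).
AP = (15, 6, −9), and AP × d = (−24, 51, −6).
|AP × d|² = 3213 and |d|² = 21, so the distance is √(3213/21) = √153 = 3√17.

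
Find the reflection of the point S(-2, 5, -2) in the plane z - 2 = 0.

With n = (0, 0, 1), the signed offset is (n·S − 2)/|n|² = -4/1 = -4.
S' = S − 2t·n = (-2, 5, -2) − (-8)·(0, 0, 1) = (-2, 5, 6).

(-2, 5, 6)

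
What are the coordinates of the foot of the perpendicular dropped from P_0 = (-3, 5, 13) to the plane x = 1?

The perpendicular from P_0 has direction n = (1, 0, 0): r = (-3, 5, 13) + λ(1, 0, 0).
Substitute into the plane: n·(P_0 + λn) = 1 gives -3 + 1λ = 1, so λ = 4.
Foot = (-3, 5, 13) + 4·(1, 0, 0) = (1, 5, 13).

(1, 5, 13)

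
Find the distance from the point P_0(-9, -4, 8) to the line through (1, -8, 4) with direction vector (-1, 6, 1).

Direction vector d = (-1, 6, 1).
AP = (-10, 4, 4); AP·d = 38, |AP|² = 132, |d|² = 38.
distance² = |AP|² − (AP·d)²/|d|² = 132 − 1444/38 = 94, so the distance is √94.

√94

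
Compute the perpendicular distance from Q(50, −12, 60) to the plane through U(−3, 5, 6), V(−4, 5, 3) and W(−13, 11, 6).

4√35/7

UV = (−1, 0, −3) and UW = (−10, 6, 0), so a normal is n = UV × UW = (18, 30, −6).
Then n·(50, −12, 60) − 60 = 120.
|n| = √(324 + 900 + 36) = 6√35, so the distance is |120|/(6√35) = 20/√35.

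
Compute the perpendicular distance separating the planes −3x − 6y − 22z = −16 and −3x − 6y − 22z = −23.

With common normal n = (−3, −6, −22) (|n| = 23), the distance is |(-16) − (-23)|/|n| = 7/23.

7/23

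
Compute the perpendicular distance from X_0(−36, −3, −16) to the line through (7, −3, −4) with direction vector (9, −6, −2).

Direction vector d = (9, −6, −2).
AP = (−43, 0, −12), and AP × d = (−72, −194, 258).
|AP × d|² = 109384 and |d|² = 121, so the distance is √(109384/121) = √904 = 2√226.

2√226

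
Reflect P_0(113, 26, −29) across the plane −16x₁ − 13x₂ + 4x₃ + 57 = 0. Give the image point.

(-47, -104, 11)

n = (−16, −13, 4), |n|² = 441, n·P_0 − (-57) = -2205, so t = -2205/441 = -5.
Foot F = P_0 − (-5)·n = (33, −39, −9); the reflection is 2F − P_0 = (−47, −104, 11).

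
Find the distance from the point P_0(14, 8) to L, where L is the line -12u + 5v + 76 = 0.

d = |(-12)·14 + 5·8 − (-76)| / √(144 + 25) = |-52|/13 = 4.

4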